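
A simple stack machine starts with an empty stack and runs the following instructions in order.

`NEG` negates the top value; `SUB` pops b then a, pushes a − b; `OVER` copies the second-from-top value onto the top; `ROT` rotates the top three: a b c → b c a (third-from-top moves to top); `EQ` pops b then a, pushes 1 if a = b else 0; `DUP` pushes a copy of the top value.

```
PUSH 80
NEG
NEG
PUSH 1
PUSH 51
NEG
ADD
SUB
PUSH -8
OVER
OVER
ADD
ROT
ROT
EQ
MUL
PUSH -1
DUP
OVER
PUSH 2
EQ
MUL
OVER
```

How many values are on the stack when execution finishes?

4

PUSH 80  80
NEG      -80
NEG      80
PUSH 1   80 1
PUSH 51  80 1 51
NEG      80 1 -51
ADD      80 -50
SUB      130
PUSH -8  130 -8
OVER     130 -8 130
OVER     130 -8 130 -8
ADD      130 -8 122
ROT      -8 122 130
ROT      122 130 -8
EQ       122 0
MUL      0
PUSH -1  0 -1
DUP      0 -1 -1
OVER     0 -1 -1 -1
PUSH 2   0 -1 -1 -1 2
EQ       0 -1 -1 0
MUL      0 -1 0
OVER     0 -1 0 -1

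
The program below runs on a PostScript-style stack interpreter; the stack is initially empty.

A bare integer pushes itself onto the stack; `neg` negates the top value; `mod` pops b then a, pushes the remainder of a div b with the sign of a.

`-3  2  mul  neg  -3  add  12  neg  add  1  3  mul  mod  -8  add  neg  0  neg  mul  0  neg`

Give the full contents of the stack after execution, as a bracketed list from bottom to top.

[0, 0]

-3   -3
2    -3 2
mul  -6
neg  6
-3   6 -3
add  3
12   3 12
neg  3 -12
add  -9
1    -9 1
3    -9 1 3
mul  -9 3
mod  0
-8   0 -8
add  -8
neg  8
0    8 0
neg  8 0
mul  0
0    0 0
neg  0 0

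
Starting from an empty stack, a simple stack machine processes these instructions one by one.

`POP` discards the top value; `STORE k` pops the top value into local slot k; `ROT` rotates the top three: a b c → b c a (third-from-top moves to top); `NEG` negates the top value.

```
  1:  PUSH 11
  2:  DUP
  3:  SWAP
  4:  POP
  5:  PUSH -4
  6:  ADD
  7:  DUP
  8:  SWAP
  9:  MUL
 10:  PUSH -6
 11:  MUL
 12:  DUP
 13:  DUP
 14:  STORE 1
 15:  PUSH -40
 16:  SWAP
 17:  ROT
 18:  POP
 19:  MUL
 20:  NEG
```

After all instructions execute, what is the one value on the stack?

-11760

PUSH 11  → [11]
DUP      → [11, 11]
SWAP     → [11, 11]
POP      → [11]
PUSH -4  → [11, -4]
ADD      → [7]
DUP      → [7, 7]
SWAP     → [7, 7]
MUL      → [49]
PUSH -6  → [49, -6]
MUL      → [-294]
DUP      → [-294, -294]
DUP      → [-294, -294, -294]
STORE 1  → [-294, -294]
PUSH -40 → [-294, -294, -40]
SWAP     → [-294, -40, -294]
ROT      → [-40, -294, -294]
POP      → [-40, -294]
MUL      → [11760]
NEG      → [-11760]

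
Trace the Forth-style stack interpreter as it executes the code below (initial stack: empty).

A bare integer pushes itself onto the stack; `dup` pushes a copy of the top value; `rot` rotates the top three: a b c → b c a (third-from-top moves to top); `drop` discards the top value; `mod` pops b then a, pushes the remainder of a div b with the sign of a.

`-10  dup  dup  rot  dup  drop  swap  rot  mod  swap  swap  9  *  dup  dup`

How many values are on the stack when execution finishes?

4

-10  -> -10
dup  -> -10 -10
dup  -> -10 -10 -10
rot  -> -10 -10 -10
dup  -> -10 -10 -10 -10
drop -> -10 -10 -10
swap -> -10 -10 -10
rot  -> -10 -10 -10
mod  -> -10 0
swap -> 0 -10
swap -> -10 0
9    -> -10 0 9
*    -> -10 0
dup  -> -10 0 0
dup  -> -10 0 0 0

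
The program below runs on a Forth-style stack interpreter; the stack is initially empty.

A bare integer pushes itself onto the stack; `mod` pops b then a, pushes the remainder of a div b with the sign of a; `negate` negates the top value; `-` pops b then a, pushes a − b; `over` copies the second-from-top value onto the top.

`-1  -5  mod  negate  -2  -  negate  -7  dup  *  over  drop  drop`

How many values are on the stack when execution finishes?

-1      [-1]
-5      [-1, -5]
mod     [-1]
negate  [1]
-2      [1, -2]
-       [3]
negate  [-3]
-7      [-3, -7]
dup     [-3, -7, -7]
*       [-3, 49]
over    [-3, 49, -3]
drop    [-3, 49]
drop    [-3]

1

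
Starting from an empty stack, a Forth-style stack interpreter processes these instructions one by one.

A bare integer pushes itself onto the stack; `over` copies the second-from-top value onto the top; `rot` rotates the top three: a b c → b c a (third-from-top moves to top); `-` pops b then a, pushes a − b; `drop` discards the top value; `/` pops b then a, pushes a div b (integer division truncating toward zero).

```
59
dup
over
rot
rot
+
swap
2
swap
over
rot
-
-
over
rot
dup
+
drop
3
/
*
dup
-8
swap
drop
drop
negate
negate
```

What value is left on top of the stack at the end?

59     → [59]
dup    → [59, 59]
over   → [59, 59, 59]
rot    → [59, 59, 59]
rot    → [59, 59, 59]
+      → [59, 118]
swap   → [118, 59]
2      → [118, 59, 2]
swap   → [118, 2, 59]
over   → [118, 2, 59, 2]
rot    → [118, 59, 2, 2]
-      → [118, 59, 0]
-      → [118, 59]
over   → [118, 59, 118]
rot    → [59, 118, 118]
dup    → [59, 118, 118, 118]
+      → [59, 118, 236]
drop   → [59, 118]
3      → [59, 118, 3]
/      → [59, 39]
*      → [2301]
dup    → [2301, 2301]
-8     → [2301, 2301, -8]
swap   → [2301, -8, 2301]
drop   → [2301, -8]
drop   → [2301]
negate → [-2301]
negate → [2301]

2301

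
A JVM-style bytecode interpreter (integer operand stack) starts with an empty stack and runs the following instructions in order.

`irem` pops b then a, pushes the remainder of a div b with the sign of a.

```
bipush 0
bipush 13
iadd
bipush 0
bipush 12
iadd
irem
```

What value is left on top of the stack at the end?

bipush 0  : [0]
bipush 13 : [0, 13]
iadd      : [13]
bipush 0  : [13, 0]
bipush 12 : [13, 0, 12]
iadd      : [13, 12]
irem      : [1]

1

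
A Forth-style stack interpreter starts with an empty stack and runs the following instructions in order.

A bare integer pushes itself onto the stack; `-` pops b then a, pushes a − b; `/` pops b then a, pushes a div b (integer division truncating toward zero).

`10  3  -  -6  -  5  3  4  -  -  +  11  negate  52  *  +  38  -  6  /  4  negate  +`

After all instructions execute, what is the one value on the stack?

-102

10     : 10
3      : 10 3
-      : 7
-6     : 7 -6
-      : 13
5      : 13 5
3      : 13 5 3
4      : 13 5 3 4
-      : 13 5 -1
-      : 13 6
+      : 19
11     : 19 11
negate : 19 -11
52     : 19 -11 52
*      : 19 -572
+      : -553
38     : -553 38
-      : -591
6      : -591 6
/      : -98
4      : -98 4
negate : -98 -4
+      : -102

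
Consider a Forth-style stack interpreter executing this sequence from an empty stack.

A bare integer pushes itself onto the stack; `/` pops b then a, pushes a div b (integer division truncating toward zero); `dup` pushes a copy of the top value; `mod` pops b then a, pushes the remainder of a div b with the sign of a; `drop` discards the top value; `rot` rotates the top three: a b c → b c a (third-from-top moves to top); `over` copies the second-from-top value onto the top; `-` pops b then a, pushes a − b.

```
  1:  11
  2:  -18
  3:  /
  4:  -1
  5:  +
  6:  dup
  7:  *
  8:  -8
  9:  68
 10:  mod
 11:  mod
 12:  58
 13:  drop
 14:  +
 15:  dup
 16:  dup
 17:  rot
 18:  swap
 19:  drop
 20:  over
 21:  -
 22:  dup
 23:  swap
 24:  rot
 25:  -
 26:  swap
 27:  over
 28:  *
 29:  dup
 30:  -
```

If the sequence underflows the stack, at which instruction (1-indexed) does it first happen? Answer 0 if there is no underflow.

11   → 11
-18  → 11 -18
/    → 0
-1   → 0 -1
+    → -1
dup  → -1 -1
*    → 1
-8   → 1 -8
68   → 1 -8 68
mod  → 1 -8
mod  → 1
58   → 1 58
drop → 1
+  — needs 2 operands, stack has 1 → underflow

14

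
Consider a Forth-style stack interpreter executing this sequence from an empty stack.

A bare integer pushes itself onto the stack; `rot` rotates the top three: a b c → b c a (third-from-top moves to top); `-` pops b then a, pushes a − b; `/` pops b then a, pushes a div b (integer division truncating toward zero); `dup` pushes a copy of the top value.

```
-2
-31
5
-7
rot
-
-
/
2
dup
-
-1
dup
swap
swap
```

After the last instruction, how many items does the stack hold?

4

-2   : -2
-31  : -2 -31
5    : -2 -31 5
-7   : -2 -31 5 -7
rot  : -2 5 -7 -31
-    : -2 5 24
-    : -2 -19
/    : 0
2    : 0 2
dup  : 0 2 2
-    : 0 0
-1   : 0 0 -1
dup  : 0 0 -1 -1
swap : 0 0 -1 -1
swap : 0 0 -1 -1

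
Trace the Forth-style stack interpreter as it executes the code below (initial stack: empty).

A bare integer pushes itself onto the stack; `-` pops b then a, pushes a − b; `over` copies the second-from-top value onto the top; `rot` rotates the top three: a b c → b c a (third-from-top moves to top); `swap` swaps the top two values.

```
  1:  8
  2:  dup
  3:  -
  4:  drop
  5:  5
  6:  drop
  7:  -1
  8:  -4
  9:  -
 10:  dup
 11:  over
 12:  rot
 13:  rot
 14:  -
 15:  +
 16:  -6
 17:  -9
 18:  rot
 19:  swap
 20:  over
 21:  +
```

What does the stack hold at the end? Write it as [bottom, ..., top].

8    : 8
dup  : 8 8
-    : 0
drop : (empty)
5    : 5
drop : (empty)
-1   : -1
-4   : -1 -4
-    : 3
dup  : 3 3
over : 3 3 3
rot  : 3 3 3
rot  : 3 3 3
-    : 3 0
+    : 3
-6   : 3 -6
-9   : 3 -6 -9
rot  : -6 -9 3
swap : -6 3 -9
over : -6 3 -9 3
+    : -6 3 -6

[-6, 3, -6]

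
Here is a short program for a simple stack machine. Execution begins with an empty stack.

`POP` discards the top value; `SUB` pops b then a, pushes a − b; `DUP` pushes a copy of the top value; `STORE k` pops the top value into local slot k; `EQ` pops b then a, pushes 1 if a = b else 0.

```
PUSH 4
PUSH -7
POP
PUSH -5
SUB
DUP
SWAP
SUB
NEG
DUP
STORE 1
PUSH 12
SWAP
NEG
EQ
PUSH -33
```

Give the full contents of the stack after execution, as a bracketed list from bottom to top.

[0, -33]

PUSH 4   -> [4]
PUSH -7  -> [4, -7]
POP      -> [4]
PUSH -5  -> [4, -5]
SUB      -> [9]
DUP      -> [9, 9]
SWAP     -> [9, 9]
SUB      -> [0]
NEG      -> [0]
DUP      -> [0, 0]
STORE 1  -> [0]
PUSH 12  -> [0, 12]
SWAP     -> [12, 0]
NEG      -> [12, 0]
EQ       -> [0]
PUSH -33 -> [0, -33]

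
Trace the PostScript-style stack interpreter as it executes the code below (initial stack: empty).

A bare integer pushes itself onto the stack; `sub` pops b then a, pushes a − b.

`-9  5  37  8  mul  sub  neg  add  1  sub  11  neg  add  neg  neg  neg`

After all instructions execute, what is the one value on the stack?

-270

-9   [-9]
5    [-9, 5]
37   [-9, 5, 37]
8    [-9, 5, 37, 8]
mul  [-9, 5, 296]
sub  [-9, -291]
neg  [-9, 291]
add  [282]
1    [282, 1]
sub  [281]
11   [281, 11]
neg  [281, -11]
add  [270]
neg  [-270]
neg  [270]
neg  [-270]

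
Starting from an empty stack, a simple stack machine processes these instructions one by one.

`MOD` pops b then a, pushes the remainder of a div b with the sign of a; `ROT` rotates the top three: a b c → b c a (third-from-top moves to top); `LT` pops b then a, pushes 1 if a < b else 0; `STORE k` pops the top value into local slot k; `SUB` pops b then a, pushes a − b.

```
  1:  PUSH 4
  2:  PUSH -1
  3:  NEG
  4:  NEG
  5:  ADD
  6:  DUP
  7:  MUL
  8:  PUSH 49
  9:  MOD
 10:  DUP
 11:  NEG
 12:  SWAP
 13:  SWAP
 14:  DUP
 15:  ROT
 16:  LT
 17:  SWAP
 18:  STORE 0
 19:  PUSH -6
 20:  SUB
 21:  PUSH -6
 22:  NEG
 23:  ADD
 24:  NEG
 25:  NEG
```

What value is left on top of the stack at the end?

13

PUSH 4   [4]
PUSH -1  [4, -1]
NEG      [4, 1]
NEG      [4, -1]
ADD      [3]
DUP      [3, 3]
MUL      [9]
PUSH 49  [9, 49]
MOD      [9]
DUP      [9, 9]
NEG      [9, -9]
SWAP     [-9, 9]
SWAP     [9, -9]
DUP      [9, -9, -9]
ROT      [-9, -9, 9]
LT       [-9, 1]
SWAP     [1, -9]
STORE 0  [1]
PUSH -6  [1, -6]
SUB      [7]
PUSH -6  [7, -6]
NEG      [7, 6]
ADD      [13]
NEG      [-13]
NEG      [13]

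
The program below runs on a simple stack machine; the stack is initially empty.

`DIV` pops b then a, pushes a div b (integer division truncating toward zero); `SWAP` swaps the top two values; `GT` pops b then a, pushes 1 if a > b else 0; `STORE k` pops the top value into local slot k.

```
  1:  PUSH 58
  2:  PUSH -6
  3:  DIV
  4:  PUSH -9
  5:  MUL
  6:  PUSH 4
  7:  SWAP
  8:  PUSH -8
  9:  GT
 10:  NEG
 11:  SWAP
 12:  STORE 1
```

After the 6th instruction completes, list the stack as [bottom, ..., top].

[81, 4]

PUSH 58  [58]
PUSH -6  [58, -6]
DIV      [-9]
PUSH -9  [-9, -9]
MUL      [81]
PUSH 4   [81, 4]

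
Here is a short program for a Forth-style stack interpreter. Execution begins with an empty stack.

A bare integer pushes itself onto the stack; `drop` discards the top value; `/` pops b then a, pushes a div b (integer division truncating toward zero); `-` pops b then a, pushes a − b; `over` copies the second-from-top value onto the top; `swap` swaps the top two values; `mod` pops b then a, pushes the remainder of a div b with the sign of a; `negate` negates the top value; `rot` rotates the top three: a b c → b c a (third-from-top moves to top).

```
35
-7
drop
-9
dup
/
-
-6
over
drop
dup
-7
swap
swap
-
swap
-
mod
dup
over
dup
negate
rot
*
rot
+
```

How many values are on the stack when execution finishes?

35     → 35
-7     → 35 -7
drop   → 35
-9     → 35 -9
dup    → 35 -9 -9
/      → 35 1
-      → 34
-6     → 34 -6
over   → 34 -6 34
drop   → 34 -6
dup    → 34 -6 -6
-7     → 34 -6 -6 -7
swap   → 34 -6 -7 -6
swap   → 34 -6 -6 -7
-      → 34 -6 1
swap   → 34 1 -6
-      → 34 7
mod    → 6
dup    → 6 6
over   → 6 6 6
dup    → 6 6 6 6
negate → 6 6 6 -6
rot    → 6 6 -6 6
*      → 6 6 -36
rot    → 6 -36 6
+      → 6 -30

2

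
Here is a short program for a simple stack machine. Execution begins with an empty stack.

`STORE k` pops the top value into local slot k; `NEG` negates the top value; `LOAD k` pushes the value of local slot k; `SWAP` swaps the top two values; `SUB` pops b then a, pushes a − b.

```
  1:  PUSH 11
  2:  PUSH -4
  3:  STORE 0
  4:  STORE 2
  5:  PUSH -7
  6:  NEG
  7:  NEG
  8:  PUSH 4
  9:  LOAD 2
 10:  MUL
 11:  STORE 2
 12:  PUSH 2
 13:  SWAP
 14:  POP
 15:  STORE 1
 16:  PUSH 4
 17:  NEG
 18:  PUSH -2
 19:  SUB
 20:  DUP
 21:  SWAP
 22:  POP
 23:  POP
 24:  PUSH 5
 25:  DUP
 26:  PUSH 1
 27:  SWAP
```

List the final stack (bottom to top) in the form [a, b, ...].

PUSH 11 : 11
PUSH -4 : 11 -4
STORE 0 : 11
STORE 2 : (empty)
PUSH -7 : -7
NEG     : 7
NEG     : -7
PUSH 4  : -7 4
LOAD 2  : -7 4 11
MUL     : -7 44
STORE 2 : -7
PUSH 2  : -7 2
SWAP    : 2 -7
POP     : 2
STORE 1 : (empty)
PUSH 4  : 4
NEG     : -4
PUSH -2 : -4 -2
SUB     : -2
DUP     : -2 -2
SWAP    : -2 -2
POP     : -2
POP     : (empty)
PUSH 5  : 5
DUP     : 5 5
PUSH 1  : 5 5 1
SWAP    : 5 1 5

[5, 1, 5]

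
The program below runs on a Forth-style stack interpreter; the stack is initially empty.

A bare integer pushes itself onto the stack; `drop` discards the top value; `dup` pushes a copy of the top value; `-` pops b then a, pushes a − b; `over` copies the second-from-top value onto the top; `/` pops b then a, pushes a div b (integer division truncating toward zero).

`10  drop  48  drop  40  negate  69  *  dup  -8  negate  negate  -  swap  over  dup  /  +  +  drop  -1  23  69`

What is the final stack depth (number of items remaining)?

10      [10]
drop    []
48      [48]
drop    []
40      [40]
negate  [-40]
69      [-40, 69]
*       [-2760]
dup     [-2760, -2760]
-8      [-2760, -2760, -8]
negate  [-2760, -2760, 8]
negate  [-2760, -2760, -8]
-       [-2760, -2752]
swap    [-2752, -2760]
over    [-2752, -2760, -2752]
dup     [-2752, -2760, -2752, -2752]
/       [-2752, -2760, 1]
+       [-2752, -2759]
+       [-5511]
drop    []
-1      [-1]
23      [-1, 23]
69      [-1, 23, 69]

3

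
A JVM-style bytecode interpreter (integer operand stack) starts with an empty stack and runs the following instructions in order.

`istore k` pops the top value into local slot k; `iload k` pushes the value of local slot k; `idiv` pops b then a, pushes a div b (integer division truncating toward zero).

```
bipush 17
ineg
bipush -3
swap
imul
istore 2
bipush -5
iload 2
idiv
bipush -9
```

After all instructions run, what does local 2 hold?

51

bipush 17 : 17
ineg      : -17
bipush -3 : -17 -3
swap      : -3 -17
imul      : 51
istore 2  : (empty)
bipush -5 : -5
iload 2   : -5 51
idiv      : 0
bipush -9 : 0 -9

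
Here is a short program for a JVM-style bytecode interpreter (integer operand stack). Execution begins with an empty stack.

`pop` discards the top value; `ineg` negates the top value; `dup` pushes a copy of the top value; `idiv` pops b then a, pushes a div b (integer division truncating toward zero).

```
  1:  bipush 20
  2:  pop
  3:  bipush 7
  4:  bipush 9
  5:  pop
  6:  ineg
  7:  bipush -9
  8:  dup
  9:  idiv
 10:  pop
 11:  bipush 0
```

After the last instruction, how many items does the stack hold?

2

bipush 20 : 20
pop       : (empty)
bipush 7  : 7
bipush 9  : 7 9
pop       : 7
ineg      : -7
bipush -9 : -7 -9
dup       : -7 -9 -9
idiv      : -7 1
pop       : -7
bipush 0  : -7 0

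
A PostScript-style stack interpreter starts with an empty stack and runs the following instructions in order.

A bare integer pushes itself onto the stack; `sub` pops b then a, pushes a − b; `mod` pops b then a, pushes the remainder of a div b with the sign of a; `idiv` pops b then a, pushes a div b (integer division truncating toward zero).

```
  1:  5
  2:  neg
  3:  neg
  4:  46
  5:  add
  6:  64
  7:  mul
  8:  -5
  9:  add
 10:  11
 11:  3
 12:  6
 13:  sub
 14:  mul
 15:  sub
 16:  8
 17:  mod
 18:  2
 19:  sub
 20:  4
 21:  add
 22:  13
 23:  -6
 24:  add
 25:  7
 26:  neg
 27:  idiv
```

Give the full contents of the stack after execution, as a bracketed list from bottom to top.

[6, -1]

5    → 5
neg  → -5
neg  → 5
46   → 5 46
add  → 51
64   → 51 64
mul  → 3264
-5   → 3264 -5
add  → 3259
11   → 3259 11
3    → 3259 11 3
6    → 3259 11 3 6
sub  → 3259 11 -3
mul  → 3259 -33
sub  → 3292
8    → 3292 8
mod  → 4
2    → 4 2
sub  → 2
4    → 2 4
add  → 6
13   → 6 13
-6   → 6 13 -6
add  → 6 7
7    → 6 7 7
neg  → 6 7 -7
idiv → 6 -1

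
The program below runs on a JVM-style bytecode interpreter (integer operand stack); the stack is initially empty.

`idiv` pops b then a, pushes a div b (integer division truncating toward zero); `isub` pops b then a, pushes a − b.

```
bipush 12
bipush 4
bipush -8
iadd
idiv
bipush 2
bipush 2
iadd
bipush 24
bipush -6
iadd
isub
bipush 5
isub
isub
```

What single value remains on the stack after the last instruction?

16

bipush 12  [12]
bipush 4   [12, 4]
bipush -8  [12, 4, -8]
iadd       [12, -4]
idiv       [-3]
bipush 2   [-3, 2]
bipush 2   [-3, 2, 2]
iadd       [-3, 4]
bipush 24  [-3, 4, 24]
bipush -6  [-3, 4, 24, -6]
iadd       [-3, 4, 18]
isub       [-3, -14]
bipush 5   [-3, -14, 5]
isub       [-3, -19]
isub       [16]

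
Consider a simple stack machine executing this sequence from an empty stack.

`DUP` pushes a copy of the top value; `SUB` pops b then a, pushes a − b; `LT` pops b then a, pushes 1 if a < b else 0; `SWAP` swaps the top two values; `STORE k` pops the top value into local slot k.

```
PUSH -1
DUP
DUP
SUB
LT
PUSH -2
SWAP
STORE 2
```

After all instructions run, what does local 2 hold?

1

PUSH -1  [-1]
DUP      [-1, -1]
DUP      [-1, -1, -1]
SUB      [-1, 0]
LT       [1]
PUSH -2  [1, -2]
SWAP     [-2, 1]
STORE 2  [-2]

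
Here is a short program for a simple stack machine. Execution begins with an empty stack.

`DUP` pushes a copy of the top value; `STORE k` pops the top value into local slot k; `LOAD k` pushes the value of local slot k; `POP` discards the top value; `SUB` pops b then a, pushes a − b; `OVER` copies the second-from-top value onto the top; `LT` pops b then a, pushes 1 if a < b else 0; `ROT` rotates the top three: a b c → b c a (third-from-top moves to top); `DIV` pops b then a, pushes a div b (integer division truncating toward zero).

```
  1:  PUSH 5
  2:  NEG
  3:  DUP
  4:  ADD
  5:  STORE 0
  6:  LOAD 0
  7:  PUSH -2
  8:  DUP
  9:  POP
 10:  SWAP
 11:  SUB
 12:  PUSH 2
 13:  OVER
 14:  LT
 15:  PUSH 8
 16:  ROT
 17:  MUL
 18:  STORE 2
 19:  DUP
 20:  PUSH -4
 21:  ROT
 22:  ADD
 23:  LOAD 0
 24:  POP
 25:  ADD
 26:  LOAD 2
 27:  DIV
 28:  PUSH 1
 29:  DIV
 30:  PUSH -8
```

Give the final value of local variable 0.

PUSH 5  -> [5]
NEG     -> [-5]
DUP     -> [-5, -5]
ADD     -> [-10]
STORE 0 -> []
LOAD 0  -> [-10]
PUSH -2 -> [-10, -2]
DUP     -> [-10, -2, -2]
POP     -> [-10, -2]
SWAP    -> [-2, -10]
SUB     -> [8]
PUSH 2  -> [8, 2]
OVER    -> [8, 2, 8]
LT      -> [8, 1]
PUSH 8  -> [8, 1, 8]
ROT     -> [1, 8, 8]
MUL     -> [1, 64]
STORE 2 -> [1]
DUP     -> [1, 1]
PUSH -4 -> [1, 1, -4]
ROT     -> [1, -4, 1]
ADD     -> [1, -3]
LOAD 0  -> [1, -3, -10]
POP     -> [1, -3]
ADD     -> [-2]
LOAD 2  -> [-2, 64]
DIV     -> [0]
PUSH 1  -> [0, 1]
DIV     -> [0]
PUSH -8 -> [0, -8]

-10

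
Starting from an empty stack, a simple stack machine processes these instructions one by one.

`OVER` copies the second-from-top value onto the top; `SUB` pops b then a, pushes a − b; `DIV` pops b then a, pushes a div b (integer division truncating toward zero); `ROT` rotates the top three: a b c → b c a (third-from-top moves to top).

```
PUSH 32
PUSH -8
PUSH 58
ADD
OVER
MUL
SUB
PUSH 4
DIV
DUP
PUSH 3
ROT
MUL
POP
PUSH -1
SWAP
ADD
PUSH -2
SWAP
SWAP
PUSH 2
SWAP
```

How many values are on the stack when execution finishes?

PUSH 32  32
PUSH -8  32 -8
PUSH 58  32 -8 58
ADD      32 50
OVER     32 50 32
MUL      32 1600
SUB      -1568
PUSH 4   -1568 4
DIV      -392
DUP      -392 -392
PUSH 3   -392 -392 3
ROT      -392 3 -392
MUL      -392 -1176
POP      -392
PUSH -1  -392 -1
SWAP     -1 -392
ADD      -393
PUSH -2  -393 -2
SWAP     -2 -393
SWAP     -393 -2
PUSH 2   -393 -2 2
SWAP     -393 2 -2

3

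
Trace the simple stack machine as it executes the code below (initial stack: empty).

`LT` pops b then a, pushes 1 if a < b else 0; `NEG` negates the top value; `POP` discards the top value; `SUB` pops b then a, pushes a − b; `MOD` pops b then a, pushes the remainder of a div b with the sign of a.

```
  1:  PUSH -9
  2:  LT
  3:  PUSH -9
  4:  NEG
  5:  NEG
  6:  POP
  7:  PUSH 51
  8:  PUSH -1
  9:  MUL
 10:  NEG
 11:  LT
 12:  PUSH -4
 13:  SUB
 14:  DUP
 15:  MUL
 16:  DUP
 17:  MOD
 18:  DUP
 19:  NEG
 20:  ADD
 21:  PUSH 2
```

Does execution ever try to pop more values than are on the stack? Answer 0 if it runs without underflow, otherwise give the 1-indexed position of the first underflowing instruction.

PUSH -9 : -9
LT  — needs 2 operands, stack has 1 → underflow

2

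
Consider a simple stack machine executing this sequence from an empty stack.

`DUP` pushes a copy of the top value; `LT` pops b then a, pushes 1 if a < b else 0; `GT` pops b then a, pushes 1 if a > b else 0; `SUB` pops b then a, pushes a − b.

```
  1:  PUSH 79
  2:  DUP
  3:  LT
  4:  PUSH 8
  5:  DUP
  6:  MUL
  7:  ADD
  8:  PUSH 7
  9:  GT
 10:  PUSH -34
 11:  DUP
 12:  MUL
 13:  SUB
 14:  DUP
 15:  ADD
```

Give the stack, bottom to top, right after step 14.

PUSH 79  → 79
DUP      → 79 79
LT       → 0
PUSH 8   → 0 8
DUP      → 0 8 8
MUL      → 0 64
ADD      → 64
PUSH 7   → 64 7
GT       → 1
PUSH -34 → 1 -34
DUP      → 1 -34 -34
MUL      → 1 1156
SUB      → -1155
DUP      → -1155 -1155

[-1155, -1155]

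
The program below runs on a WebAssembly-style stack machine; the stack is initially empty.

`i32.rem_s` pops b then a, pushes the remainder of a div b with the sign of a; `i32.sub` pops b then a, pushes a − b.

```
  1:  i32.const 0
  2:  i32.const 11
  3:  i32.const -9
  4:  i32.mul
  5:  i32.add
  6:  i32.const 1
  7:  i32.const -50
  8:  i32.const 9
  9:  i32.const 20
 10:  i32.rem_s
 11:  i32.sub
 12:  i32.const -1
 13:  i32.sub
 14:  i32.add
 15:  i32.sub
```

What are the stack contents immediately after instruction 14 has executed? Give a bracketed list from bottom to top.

[-99, -57]

i32.const 0   -> [0]
i32.const 11  -> [0, 11]
i32.const -9  -> [0, 11, -9]
i32.mul       -> [0, -99]
i32.add       -> [-99]
i32.const 1   -> [-99, 1]
i32.const -50 -> [-99, 1, -50]
i32.const 9   -> [-99, 1, -50, 9]
i32.const 20  -> [-99, 1, -50, 9, 20]
i32.rem_s     -> [-99, 1, -50, 9]
i32.sub       -> [-99, 1, -59]
i32.const -1  -> [-99, 1, -59, -1]
i32.sub       -> [-99, 1, -58]
i32.add       -> [-99, -57]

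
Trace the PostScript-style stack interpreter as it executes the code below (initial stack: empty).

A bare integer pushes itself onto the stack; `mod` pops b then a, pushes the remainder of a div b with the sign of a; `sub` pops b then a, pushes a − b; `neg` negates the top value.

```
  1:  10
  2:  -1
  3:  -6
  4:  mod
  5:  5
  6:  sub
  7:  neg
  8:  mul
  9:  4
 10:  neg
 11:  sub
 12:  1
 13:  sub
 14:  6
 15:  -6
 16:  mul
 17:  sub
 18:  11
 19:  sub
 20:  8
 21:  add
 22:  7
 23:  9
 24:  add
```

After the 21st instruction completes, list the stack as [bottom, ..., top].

10  → [10]
-1  → [10, -1]
-6  → [10, -1, -6]
mod → [10, -1]
5   → [10, -1, 5]
sub → [10, -6]
neg → [10, 6]
mul → [60]
4   → [60, 4]
neg → [60, -4]
sub → [64]
1   → [64, 1]
sub → [63]
6   → [63, 6]
-6  → [63, 6, -6]
mul → [63, -36]
sub → [99]
11  → [99, 11]
sub → [88]
8   → [88, 8]
add → [96]

[96]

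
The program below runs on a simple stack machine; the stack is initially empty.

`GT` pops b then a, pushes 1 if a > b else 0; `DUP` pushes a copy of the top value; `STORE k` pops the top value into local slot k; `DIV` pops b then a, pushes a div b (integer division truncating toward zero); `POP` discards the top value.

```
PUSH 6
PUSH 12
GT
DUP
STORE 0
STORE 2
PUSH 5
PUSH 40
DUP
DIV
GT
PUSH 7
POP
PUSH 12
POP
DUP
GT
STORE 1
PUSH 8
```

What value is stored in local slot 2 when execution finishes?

PUSH 6   6
PUSH 12  6 12
GT       0
DUP      0 0
STORE 0  0
STORE 2  (empty)
PUSH 5   5
PUSH 40  5 40
DUP      5 40 40
DIV      5 1
GT       1
PUSH 7   1 7
POP      1
PUSH 12  1 12
POP      1
DUP      1 1
GT       0
STORE 1  (empty)
PUSH 8   8

0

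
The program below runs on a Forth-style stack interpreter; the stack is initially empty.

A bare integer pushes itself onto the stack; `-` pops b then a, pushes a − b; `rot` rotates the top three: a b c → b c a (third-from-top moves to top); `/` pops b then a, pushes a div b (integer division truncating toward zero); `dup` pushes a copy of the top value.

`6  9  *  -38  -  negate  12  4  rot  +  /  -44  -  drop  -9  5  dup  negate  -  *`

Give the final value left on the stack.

6      -> [6]
9      -> [6, 9]
*      -> [54]
-38    -> [54, -38]
-      -> [92]
negate -> [-92]
12     -> [-92, 12]
4      -> [-92, 12, 4]
rot    -> [12, 4, -92]
+      -> [12, -88]
/      -> [0]
-44    -> [0, -44]
-      -> [44]
drop   -> []
-9     -> [-9]
5      -> [-9, 5]
dup    -> [-9, 5, 5]
negate -> [-9, 5, -5]
-      -> [-9, 10]
*      -> [-90]

-90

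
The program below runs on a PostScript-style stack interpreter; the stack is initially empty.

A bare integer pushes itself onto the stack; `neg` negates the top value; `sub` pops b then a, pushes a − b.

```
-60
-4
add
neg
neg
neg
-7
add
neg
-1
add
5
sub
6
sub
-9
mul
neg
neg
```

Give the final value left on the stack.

-60 : -60
-4  : -60 -4
add : -64
neg : 64
neg : -64
neg : 64
-7  : 64 -7
add : 57
neg : -57
-1  : -57 -1
add : -58
5   : -58 5
sub : -63
6   : -63 6
sub : -69
-9  : -69 -9
mul : 621
neg : -621
neg : 621

621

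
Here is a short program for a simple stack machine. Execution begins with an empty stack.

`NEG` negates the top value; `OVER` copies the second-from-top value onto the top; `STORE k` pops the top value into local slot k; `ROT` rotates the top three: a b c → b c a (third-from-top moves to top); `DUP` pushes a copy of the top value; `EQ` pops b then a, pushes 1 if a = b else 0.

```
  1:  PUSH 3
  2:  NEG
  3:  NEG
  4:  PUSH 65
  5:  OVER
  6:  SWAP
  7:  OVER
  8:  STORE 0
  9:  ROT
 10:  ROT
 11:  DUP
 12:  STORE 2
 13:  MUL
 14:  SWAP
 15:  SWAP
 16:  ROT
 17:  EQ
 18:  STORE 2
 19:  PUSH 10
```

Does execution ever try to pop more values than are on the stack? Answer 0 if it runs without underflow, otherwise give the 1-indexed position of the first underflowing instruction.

PUSH 3  : [3]
NEG     : [-3]
NEG     : [3]
PUSH 65 : [3, 65]
OVER    : [3, 65, 3]
SWAP    : [3, 3, 65]
OVER    : [3, 3, 65, 3]
STORE 0 : [3, 3, 65]
ROT     : [3, 65, 3]
ROT     : [65, 3, 3]
DUP     : [65, 3, 3, 3]
STORE 2 : [65, 3, 3]
MUL     : [65, 9]
SWAP    : [9, 65]
SWAP    : [65, 9]
ROT  — needs 3 operands, stack has 2 → underflow

16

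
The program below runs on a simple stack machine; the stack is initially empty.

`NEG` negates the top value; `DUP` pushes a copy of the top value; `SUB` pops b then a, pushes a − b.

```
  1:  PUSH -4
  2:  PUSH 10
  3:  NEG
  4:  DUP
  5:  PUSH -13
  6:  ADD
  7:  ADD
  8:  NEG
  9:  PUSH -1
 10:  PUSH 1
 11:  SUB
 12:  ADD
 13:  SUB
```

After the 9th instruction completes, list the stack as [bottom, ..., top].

PUSH -4   -4
PUSH 10   -4 10
NEG       -4 -10
DUP       -4 -10 -10
PUSH -13  -4 -10 -10 -13
ADD       -4 -10 -23
ADD       -4 -33
NEG       -4 33
PUSH -1   -4 33 -1

[-4, 33, -1]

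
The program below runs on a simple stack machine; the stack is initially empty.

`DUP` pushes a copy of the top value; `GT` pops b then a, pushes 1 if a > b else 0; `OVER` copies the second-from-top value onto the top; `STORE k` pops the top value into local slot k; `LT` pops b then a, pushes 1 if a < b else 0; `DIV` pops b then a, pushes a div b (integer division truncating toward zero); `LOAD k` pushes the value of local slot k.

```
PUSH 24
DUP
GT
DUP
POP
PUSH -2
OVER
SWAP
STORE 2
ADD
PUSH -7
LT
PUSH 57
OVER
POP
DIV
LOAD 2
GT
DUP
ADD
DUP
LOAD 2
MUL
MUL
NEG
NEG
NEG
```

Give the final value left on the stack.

PUSH 24 : 24
DUP     : 24 24
GT      : 0
DUP     : 0 0
POP     : 0
PUSH -2 : 0 -2
OVER    : 0 -2 0
SWAP    : 0 0 -2
STORE 2 : 0 0
ADD     : 0
PUSH -7 : 0 -7
LT      : 0
PUSH 57 : 0 57
OVER    : 0 57 0
POP     : 0 57
DIV     : 0
LOAD 2  : 0 -2
GT      : 1
DUP     : 1 1
ADD     : 2
DUP     : 2 2
LOAD 2  : 2 2 -2
MUL     : 2 -4
MUL     : -8
NEG     : 8
NEG     : -8
NEG     : 8

8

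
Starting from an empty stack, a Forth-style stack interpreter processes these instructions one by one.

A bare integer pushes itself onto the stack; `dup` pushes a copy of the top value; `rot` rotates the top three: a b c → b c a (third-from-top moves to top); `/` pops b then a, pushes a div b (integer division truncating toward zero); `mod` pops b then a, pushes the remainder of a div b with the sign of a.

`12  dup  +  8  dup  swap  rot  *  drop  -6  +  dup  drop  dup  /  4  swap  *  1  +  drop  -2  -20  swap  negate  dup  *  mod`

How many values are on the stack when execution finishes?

12     -> 12
dup    -> 12 12
+      -> 24
8      -> 24 8
dup    -> 24 8 8
swap   -> 24 8 8
rot    -> 8 8 24
*      -> 8 192
drop   -> 8
-6     -> 8 -6
+      -> 2
dup    -> 2 2
drop   -> 2
dup    -> 2 2
/      -> 1
4      -> 1 4
swap   -> 4 1
*      -> 4
1      -> 4 1
+      -> 5
drop   -> (empty)
-2     -> -2
-20    -> -2 -20
swap   -> -20 -2
negate -> -20 2
dup    -> -20 2 2
*      -> -20 4
mod    -> 0

1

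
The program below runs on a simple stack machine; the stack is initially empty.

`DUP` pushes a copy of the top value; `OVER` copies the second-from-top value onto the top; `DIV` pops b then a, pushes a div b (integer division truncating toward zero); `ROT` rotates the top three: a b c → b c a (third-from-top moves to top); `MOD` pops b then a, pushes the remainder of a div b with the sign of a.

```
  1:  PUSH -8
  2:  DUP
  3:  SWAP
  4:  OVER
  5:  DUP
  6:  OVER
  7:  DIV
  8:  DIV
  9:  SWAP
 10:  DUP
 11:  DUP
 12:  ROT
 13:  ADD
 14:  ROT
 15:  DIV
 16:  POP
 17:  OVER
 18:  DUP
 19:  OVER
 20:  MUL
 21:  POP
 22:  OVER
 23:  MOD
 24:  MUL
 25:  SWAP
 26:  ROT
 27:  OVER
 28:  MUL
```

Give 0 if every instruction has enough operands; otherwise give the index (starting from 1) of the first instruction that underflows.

PUSH -8 -> [-8]
DUP     -> [-8, -8]
SWAP    -> [-8, -8]
OVER    -> [-8, -8, -8]
DUP     -> [-8, -8, -8, -8]
OVER    -> [-8, -8, -8, -8, -8]
DIV     -> [-8, -8, -8, 1]
DIV     -> [-8, -8, -8]
SWAP    -> [-8, -8, -8]
DUP     -> [-8, -8, -8, -8]
DUP     -> [-8, -8, -8, -8, -8]
ROT     -> [-8, -8, -8, -8, -8]
ADD     -> [-8, -8, -8, -16]
ROT     -> [-8, -8, -16, -8]
DIV     -> [-8, -8, 2]
POP     -> [-8, -8]
OVER    -> [-8, -8, -8]
DUP     -> [-8, -8, -8, -8]
OVER    -> [-8, -8, -8, -8, -8]
MUL     -> [-8, -8, -8, 64]
POP     -> [-8, -8, -8]
OVER    -> [-8, -8, -8, -8]
MOD     -> [-8, -8, 0]
MUL     -> [-8, 0]
SWAP    -> [0, -8]
ROT  — needs 3 operands, stack has 2 → underflow

26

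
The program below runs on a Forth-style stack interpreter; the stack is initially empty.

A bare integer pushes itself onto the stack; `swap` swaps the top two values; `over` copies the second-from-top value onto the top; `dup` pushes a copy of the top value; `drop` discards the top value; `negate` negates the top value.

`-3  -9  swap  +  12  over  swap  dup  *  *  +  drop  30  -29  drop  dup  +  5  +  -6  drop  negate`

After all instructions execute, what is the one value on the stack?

-65

-3      [-3]
-9      [-3, -9]
swap    [-9, -3]
+       [-12]
12      [-12, 12]
over    [-12, 12, -12]
swap    [-12, -12, 12]
dup     [-12, -12, 12, 12]
*       [-12, -12, 144]
*       [-12, -1728]
+       [-1740]
drop    []
30      [30]
-29     [30, -29]
drop    [30]
dup     [30, 30]
+       [60]
5       [60, 5]
+       [65]
-6      [65, -6]
drop    [65]
negate  [-65]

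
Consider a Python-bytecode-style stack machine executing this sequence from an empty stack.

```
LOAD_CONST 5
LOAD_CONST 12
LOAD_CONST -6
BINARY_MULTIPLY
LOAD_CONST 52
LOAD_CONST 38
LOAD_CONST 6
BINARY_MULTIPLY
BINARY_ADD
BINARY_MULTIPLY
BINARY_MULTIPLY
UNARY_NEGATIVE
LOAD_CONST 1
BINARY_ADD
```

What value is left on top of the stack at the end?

100801

LOAD_CONST 5    → 5
LOAD_CONST 12   → 5 12
LOAD_CONST -6   → 5 12 -6
BINARY_MULTIPLY → 5 -72
LOAD_CONST 52   → 5 -72 52
LOAD_CONST 38   → 5 -72 52 38
LOAD_CONST 6    → 5 -72 52 38 6
BINARY_MULTIPLY → 5 -72 52 228
BINARY_ADD      → 5 -72 280
BINARY_MULTIPLY → 5 -20160
BINARY_MULTIPLY → -100800
UNARY_NEGATIVE  → 100800
LOAD_CONST 1    → 100800 1
BINARY_ADD      → 100801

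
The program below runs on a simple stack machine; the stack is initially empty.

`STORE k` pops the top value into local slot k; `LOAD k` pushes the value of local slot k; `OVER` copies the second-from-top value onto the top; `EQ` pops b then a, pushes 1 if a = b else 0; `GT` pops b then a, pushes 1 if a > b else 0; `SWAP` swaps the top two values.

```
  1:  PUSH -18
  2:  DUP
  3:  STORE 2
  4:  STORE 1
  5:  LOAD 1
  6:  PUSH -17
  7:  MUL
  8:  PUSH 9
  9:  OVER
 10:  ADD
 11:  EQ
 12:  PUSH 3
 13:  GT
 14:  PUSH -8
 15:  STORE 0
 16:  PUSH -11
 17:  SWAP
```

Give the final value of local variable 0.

PUSH -18 : -18
DUP      : -18 -18
STORE 2  : -18
STORE 1  : (empty)
LOAD 1   : -18
PUSH -17 : -18 -17
MUL      : 306
PUSH 9   : 306 9
OVER     : 306 9 306
ADD      : 306 315
EQ       : 0
PUSH 3   : 0 3
GT       : 0
PUSH -8  : 0 -8
STORE 0  : 0
PUSH -11 : 0 -11
SWAP     : -11 0

-8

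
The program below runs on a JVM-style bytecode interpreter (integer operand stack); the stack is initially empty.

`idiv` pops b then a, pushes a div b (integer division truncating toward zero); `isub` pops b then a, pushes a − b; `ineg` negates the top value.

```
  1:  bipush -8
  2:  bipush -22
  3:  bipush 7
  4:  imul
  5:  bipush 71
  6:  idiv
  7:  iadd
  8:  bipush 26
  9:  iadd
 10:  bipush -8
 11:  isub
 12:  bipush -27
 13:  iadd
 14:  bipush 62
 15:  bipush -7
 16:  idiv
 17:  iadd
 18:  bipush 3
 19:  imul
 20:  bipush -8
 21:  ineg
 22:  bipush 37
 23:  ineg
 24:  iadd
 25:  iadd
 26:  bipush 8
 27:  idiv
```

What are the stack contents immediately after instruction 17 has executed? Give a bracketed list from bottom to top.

bipush -8  : [-8]
bipush -22 : [-8, -22]
bipush 7   : [-8, -22, 7]
imul       : [-8, -154]
bipush 71  : [-8, -154, 71]
idiv       : [-8, -2]
iadd       : [-10]
bipush 26  : [-10, 26]
iadd       : [16]
bipush -8  : [16, -8]
isub       : [24]
bipush -27 : [24, -27]
iadd       : [-3]
bipush 62  : [-3, 62]
bipush -7  : [-3, 62, -7]
idiv       : [-3, -8]
iadd       : [-11]

[-11]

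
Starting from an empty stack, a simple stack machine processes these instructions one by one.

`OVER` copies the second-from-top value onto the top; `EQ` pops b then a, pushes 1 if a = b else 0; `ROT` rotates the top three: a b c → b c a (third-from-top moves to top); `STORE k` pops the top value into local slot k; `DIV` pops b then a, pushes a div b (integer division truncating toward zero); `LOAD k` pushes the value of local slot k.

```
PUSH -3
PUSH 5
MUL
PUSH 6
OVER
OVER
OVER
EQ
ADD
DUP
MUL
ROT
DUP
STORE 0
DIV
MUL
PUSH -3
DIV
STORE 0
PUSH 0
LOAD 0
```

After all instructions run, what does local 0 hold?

PUSH -3 -> -3
PUSH 5  -> -3 5
MUL     -> -15
PUSH 6  -> -15 6
OVER    -> -15 6 -15
OVER    -> -15 6 -15 6
OVER    -> -15 6 -15 6 -15
EQ      -> -15 6 -15 0
ADD     -> -15 6 -15
DUP     -> -15 6 -15 -15
MUL     -> -15 6 225
ROT     -> 6 225 -15
DUP     -> 6 225 -15 -15
STORE 0 -> 6 225 -15
DIV     -> 6 -15
MUL     -> -90
PUSH -3 -> -90 -3
DIV     -> 30
STORE 0 -> (empty)
PUSH 0  -> 0
LOAD 0  -> 0 30

30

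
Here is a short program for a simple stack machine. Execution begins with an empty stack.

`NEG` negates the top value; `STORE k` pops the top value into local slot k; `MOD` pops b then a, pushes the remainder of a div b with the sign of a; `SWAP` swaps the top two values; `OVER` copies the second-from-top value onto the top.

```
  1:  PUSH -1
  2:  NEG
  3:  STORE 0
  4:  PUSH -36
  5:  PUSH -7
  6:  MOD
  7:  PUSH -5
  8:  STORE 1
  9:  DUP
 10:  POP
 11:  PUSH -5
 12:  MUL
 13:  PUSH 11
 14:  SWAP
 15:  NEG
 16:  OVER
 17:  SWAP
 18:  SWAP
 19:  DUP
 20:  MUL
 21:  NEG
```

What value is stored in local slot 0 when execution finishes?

PUSH -1  : -1
NEG      : 1
STORE 0  : (empty)
PUSH -36 : -36
PUSH -7  : -36 -7
MOD      : -1
PUSH -5  : -1 -5
STORE 1  : -1
DUP      : -1 -1
POP      : -1
PUSH -5  : -1 -5
MUL      : 5
PUSH 11  : 5 11
SWAP     : 11 5
NEG      : 11 -5
OVER     : 11 -5 11
SWAP     : 11 11 -5
SWAP     : 11 -5 11
DUP      : 11 -5 11 11
MUL      : 11 -5 121
NEG      : 11 -5 -121

1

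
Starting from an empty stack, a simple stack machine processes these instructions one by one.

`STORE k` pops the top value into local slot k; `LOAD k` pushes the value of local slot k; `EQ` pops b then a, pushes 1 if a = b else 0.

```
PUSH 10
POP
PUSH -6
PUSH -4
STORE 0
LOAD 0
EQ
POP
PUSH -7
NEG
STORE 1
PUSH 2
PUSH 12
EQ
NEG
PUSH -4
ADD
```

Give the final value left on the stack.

PUSH 10  10
POP      (empty)
PUSH -6  -6
PUSH -4  -6 -4
STORE 0  -6
LOAD 0   -6 -4
EQ       0
POP      (empty)
PUSH -7  -7
NEG      7
STORE 1  (empty)
PUSH 2   2
PUSH 12  2 12
EQ       0
NEG      0
PUSH -4  0 -4
ADD      -4

-4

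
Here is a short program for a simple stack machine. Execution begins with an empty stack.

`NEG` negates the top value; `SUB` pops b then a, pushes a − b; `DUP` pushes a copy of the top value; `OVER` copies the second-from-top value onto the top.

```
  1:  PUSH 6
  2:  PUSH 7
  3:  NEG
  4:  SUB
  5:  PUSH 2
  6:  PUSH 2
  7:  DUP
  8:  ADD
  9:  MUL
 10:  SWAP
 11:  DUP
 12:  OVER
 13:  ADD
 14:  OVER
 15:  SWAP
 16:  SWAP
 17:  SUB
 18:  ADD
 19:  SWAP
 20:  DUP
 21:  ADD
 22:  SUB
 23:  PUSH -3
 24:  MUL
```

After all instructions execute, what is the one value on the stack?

PUSH 6   6
PUSH 7   6 7
NEG      6 -7
SUB      13
PUSH 2   13 2
PUSH 2   13 2 2
DUP      13 2 2 2
ADD      13 2 4
MUL      13 8
SWAP     8 13
DUP      8 13 13
OVER     8 13 13 13
ADD      8 13 26
OVER     8 13 26 13
SWAP     8 13 13 26
SWAP     8 13 26 13
SUB      8 13 13
ADD      8 26
SWAP     26 8
DUP      26 8 8
ADD      26 16
SUB      10
PUSH -3  10 -3
MUL      -30

-30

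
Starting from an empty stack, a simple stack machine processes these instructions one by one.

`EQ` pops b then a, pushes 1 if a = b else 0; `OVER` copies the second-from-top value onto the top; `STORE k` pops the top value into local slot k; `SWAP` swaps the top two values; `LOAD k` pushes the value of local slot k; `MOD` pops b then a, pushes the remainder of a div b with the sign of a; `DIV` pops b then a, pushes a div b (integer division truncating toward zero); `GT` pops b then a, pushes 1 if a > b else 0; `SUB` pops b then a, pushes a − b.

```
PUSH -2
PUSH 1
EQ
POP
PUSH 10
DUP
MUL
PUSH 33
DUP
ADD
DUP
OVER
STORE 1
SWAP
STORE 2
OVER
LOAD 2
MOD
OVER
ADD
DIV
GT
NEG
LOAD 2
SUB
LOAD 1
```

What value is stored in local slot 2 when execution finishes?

66

PUSH -2  [-2]
PUSH 1   [-2, 1]
EQ       [0]
POP      []
PUSH 10  [10]
DUP      [10, 10]
MUL      [100]
PUSH 33  [100, 33]
DUP      [100, 33, 33]
ADD      [100, 66]
DUP      [100, 66, 66]
OVER     [100, 66, 66, 66]
STORE 1  [100, 66, 66]
SWAP     [100, 66, 66]
STORE 2  [100, 66]
OVER     [100, 66, 100]
LOAD 2   [100, 66, 100, 66]
MOD      [100, 66, 34]
OVER     [100, 66, 34, 66]
ADD      [100, 66, 100]
DIV      [100, 0]
GT       [1]
NEG      [-1]
LOAD 2   [-1, 66]
SUB      [-67]
LOAD 1   [-67, 66]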